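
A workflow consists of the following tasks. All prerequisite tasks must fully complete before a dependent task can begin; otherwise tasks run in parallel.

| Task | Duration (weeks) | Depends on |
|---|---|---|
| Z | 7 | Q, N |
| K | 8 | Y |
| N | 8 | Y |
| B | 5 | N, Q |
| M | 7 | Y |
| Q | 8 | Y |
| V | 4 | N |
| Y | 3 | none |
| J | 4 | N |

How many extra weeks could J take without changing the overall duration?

Y→N→Z = 3+8+7 = 18 sets the makespan at 18 weeks.
The longest chain containing J totals 15 weeks.
So J can slip 18 − 15 = 3 weeks.

3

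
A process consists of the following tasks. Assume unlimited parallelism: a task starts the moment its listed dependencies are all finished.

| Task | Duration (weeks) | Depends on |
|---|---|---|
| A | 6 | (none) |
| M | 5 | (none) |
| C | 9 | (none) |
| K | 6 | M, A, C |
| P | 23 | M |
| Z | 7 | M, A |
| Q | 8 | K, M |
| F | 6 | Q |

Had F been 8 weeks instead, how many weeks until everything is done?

31

As given, the longest chain is C→K→Q→F = 9+6+8+6 = 29, so the finish is 29 weeks.
Since F is critical, the +2 change carries straight to that chain (now 31 weeks).
No other chain overtakes it, so the finish is 31 weeks.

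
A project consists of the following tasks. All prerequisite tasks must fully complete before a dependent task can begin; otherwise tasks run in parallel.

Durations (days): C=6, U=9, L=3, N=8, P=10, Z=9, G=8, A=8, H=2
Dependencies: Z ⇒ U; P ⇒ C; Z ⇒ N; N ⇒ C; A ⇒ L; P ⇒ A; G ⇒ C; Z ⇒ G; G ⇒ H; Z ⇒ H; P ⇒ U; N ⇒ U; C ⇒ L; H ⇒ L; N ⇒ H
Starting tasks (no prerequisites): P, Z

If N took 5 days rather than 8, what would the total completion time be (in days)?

Critical path before the change: Z→N→C→L = 9+8+6+3 = 26 giving 26 days.
Since N is critical, the -3 change carries straight to that chain (now 23 days).
New critical path: Z→G→C→L = 9+8+6+3 = 26 ⇒ 26 days.

26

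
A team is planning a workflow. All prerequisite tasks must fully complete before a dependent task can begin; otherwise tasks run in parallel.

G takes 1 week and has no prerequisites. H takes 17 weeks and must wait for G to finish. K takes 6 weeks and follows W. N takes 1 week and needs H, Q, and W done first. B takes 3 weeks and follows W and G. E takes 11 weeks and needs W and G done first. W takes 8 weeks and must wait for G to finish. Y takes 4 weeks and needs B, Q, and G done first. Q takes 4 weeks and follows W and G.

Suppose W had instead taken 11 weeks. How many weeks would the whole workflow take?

Actual critical path: G→W→E = 1+8+11 = 20 ⇒ 20 weeks.
Since W is critical, the +3 change carries straight to that chain (now 23 weeks).
The critical path is still G→W→E; finish is now 23 weeks.

23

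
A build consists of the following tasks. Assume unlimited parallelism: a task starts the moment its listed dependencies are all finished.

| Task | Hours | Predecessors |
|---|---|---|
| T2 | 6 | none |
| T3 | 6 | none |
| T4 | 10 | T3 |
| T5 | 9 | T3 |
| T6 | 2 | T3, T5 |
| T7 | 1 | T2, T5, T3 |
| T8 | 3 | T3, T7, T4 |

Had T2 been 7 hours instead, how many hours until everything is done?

19

Baseline: T3→T4→T8 = 6+10+3 = 19 → 19 hours.
The longest path through T2 is only 10 hours, so T2 has float 9.
The critical path is still T3→T4→T8; finish is now 19 hours.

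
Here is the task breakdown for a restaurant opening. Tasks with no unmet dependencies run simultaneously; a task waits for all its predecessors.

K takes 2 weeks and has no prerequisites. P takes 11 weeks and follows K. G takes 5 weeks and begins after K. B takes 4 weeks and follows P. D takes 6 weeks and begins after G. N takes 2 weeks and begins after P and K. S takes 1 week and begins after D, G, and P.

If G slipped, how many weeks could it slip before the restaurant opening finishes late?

Critical path: K→P→B = 2+11+4 = 17, so the finish is 17 weeks.
The longest chain containing G totals 14 weeks.
Slack of G = 5 − 2 = 3 weeks.

3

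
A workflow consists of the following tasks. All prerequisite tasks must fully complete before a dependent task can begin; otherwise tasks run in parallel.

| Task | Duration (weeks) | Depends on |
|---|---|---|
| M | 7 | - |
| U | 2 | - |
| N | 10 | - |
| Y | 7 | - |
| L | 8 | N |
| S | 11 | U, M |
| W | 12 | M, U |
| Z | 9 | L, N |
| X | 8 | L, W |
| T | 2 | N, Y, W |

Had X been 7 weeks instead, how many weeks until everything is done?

27

Actual critical path: M→W→X = 7+12+8 = 27 ⇒ 27 weeks.
X lies on that path, so at 7 weeks the path becomes 26 weeks.
New critical path: N→L→Z = 10+8+9 = 27 ⇒ 27 weeks.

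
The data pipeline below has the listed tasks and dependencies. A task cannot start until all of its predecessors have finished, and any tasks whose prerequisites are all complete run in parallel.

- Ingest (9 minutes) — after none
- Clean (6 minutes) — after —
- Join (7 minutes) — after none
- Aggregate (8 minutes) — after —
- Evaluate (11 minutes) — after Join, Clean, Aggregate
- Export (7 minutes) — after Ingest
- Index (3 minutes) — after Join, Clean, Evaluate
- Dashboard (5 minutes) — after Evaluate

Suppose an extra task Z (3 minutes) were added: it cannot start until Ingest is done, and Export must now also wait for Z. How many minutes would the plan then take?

24

Originally the plan takes 24 minutes.
With Z inserted, Export now waits for max(Ingest, Z).
New critical path: Aggregate→Evaluate→Dashboard = 8+11+5 = 24 ⇒ 24 minutes.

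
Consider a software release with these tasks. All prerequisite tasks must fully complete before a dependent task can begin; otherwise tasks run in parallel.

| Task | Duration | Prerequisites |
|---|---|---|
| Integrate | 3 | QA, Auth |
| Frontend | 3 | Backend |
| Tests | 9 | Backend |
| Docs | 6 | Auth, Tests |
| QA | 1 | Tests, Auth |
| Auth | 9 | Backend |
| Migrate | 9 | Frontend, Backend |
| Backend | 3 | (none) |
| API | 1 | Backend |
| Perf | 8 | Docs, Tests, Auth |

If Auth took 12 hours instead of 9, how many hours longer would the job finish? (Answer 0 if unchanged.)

3

Baseline: Backend→Auth→Docs→Perf = 3+9+6+8 = 26 → 26 hours.
Auth is on the critical path; changing it to 12 makes that path 29 hours.
The critical path is still Backend→Auth→Docs→Perf; finish is now 29 hours.
Change in finish: 29 − 26 = +3 hours.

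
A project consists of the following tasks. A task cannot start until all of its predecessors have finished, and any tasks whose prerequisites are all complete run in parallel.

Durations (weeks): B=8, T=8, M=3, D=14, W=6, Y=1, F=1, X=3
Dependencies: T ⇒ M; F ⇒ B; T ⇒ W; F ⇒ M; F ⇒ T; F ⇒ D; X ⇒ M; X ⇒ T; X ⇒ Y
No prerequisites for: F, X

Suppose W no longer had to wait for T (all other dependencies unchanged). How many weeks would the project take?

15

With the dependency in place, X→T→W = 3+8+6 = 17 sets the finish at 17 weeks.
Without T→W, W's earliest start moves from 11 to 0.
The longest chain is now F→D = 1+14 = 15, so the project takes 15 weeks.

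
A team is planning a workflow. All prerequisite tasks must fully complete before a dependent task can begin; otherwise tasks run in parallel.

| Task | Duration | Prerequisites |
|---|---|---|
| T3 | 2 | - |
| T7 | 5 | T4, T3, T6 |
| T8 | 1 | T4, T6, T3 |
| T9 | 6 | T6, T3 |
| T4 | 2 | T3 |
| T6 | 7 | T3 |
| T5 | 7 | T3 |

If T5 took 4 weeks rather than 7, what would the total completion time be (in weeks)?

Critical path before the change: T3→T6→T9 = 2+7+6 = 15 giving 15 weeks.
The longest path through T5 is only 9 weeks, so T5 has float 6.
That remains the longest chain; total 15 weeks.

15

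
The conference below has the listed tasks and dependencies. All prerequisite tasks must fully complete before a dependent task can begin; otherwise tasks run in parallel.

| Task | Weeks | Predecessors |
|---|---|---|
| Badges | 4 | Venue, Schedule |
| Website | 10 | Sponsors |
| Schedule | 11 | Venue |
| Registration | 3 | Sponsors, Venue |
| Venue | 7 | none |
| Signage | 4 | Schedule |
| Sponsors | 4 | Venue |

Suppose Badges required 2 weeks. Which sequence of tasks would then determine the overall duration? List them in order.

Venue, Schedule, Signage

The binding path is Venue→Schedule→Badges = 7+11+4 = 22; finish at 22 weeks.
Since Badges is critical, the -2 change carries straight to that chain (now 20 weeks).
New critical path: Venue→Schedule→Signage = 7+11+4 = 22 ⇒ 22 weeks.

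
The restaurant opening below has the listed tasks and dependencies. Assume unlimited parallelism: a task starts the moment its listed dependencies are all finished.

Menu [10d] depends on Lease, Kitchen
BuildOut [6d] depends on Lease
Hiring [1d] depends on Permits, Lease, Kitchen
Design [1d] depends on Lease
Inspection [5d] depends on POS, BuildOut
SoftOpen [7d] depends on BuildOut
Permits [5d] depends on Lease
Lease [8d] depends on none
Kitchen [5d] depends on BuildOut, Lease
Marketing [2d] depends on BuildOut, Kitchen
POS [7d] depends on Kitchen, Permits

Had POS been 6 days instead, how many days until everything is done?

30

As given, the longest chain is Lease→BuildOut→Kitchen→POS→Inspection = 8+6+5+7+5 = 31, so the finish is 31 days.
POS is on the critical path; changing it to 6 makes that path 30 days.
That remains the longest chain; total 30 days.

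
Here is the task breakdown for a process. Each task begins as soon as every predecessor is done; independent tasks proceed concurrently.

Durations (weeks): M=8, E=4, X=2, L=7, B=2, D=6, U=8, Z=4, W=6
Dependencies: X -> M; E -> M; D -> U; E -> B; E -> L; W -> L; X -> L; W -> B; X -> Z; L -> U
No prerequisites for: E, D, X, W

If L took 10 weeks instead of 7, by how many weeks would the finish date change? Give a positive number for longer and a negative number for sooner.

Baseline: W→L→U = 6+7+8 = 21 → 21 weeks.
Since L is critical, the +3 change carries straight to that chain (now 24 weeks).
No other chain overtakes it, so the finish is 24 weeks.
Change in finish: 24 − 21 = +3 weeks.

3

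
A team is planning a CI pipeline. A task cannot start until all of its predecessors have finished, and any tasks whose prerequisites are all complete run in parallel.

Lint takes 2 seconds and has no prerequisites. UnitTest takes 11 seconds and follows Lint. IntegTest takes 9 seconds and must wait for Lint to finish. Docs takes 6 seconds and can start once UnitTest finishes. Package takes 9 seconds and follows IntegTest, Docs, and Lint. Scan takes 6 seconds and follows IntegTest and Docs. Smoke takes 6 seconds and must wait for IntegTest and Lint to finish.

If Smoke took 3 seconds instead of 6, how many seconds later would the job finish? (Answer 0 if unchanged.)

0

Actual critical path: Lint→UnitTest→Docs→Package = 2+11+6+9 = 28 ⇒ 28 seconds.
Smoke has 11 seconds of float (longest path through it is 17).
No other chain overtakes it, so the finish is 28 seconds.
Change in finish: 28 − 28 = +0 seconds.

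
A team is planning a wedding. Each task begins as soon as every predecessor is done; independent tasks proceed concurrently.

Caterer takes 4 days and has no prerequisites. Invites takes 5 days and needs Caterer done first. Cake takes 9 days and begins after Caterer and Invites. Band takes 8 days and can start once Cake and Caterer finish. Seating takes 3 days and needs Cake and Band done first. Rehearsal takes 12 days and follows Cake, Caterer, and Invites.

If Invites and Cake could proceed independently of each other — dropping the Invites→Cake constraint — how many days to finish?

Original critical path: Caterer→Invites→Cake→Rehearsal = 4+5+9+12 = 30 ⇒ 30 days.
Without Invites→Cake, Cake's earliest start moves from 9 to 4.
New critical path: Caterer→Cake→Rehearsal = 4+9+12 = 25 ⇒ 25 days.

25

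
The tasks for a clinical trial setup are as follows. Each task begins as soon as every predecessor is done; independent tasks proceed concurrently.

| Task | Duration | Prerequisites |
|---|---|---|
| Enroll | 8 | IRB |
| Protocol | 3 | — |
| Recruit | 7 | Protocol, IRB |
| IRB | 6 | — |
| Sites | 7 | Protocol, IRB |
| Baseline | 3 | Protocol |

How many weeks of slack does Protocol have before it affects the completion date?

The longest chain is IRB→Enroll = 6+8 = 14; overall finish 14 weeks.
Longest path through Protocol: 10 weeks (earliest finish 3, latest finish 7).
Slack of Protocol = 4 − 0 = 4 weeks.

4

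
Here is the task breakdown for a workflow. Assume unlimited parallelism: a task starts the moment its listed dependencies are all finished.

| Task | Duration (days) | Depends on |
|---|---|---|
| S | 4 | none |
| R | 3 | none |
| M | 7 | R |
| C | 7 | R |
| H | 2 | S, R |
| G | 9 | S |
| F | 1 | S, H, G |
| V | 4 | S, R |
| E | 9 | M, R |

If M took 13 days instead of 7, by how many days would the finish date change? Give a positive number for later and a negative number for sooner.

As given, the longest chain is R→M→E = 3+7+9 = 19, so the finish is 19 days.
M lies on that path, so at 13 days the path becomes 25 days.
The critical path is still R→M→E; finish is now 25 days.
Change in finish: 25 − 19 = +6 days.

6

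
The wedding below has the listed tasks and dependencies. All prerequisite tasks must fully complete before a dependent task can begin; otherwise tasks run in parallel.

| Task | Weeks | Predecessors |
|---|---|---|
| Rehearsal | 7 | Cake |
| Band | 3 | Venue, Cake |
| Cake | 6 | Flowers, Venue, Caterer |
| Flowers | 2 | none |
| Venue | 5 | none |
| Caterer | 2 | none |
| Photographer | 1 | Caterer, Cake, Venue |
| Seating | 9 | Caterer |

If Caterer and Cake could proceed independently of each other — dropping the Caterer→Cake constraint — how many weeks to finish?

18

Original critical path: Venue→Cake→Rehearsal = 5+6+7 = 18 ⇒ 18 weeks.
Dropping Caterer→Cake doesn't change Cake's earliest start (5); another predecessor still binds.
New critical path: Venue→Cake→Rehearsal = 5+6+7 = 18 ⇒ 18 weeks.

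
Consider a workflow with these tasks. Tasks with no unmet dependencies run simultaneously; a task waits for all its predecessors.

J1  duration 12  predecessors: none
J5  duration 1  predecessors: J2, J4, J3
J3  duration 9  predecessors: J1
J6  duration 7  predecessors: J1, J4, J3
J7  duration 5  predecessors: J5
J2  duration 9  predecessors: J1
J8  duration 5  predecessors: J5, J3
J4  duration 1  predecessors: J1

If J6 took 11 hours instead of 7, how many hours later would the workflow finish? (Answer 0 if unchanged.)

4

As given, the longest chain is J1→J3→J6 = 12+9+7 = 28, so the finish is 28 hours.
J6 is on the critical path; changing it to 11 makes that path 32 hours.
No other chain overtakes it, so the finish is 32 hours.
Change in finish: 32 − 28 = +4 hours.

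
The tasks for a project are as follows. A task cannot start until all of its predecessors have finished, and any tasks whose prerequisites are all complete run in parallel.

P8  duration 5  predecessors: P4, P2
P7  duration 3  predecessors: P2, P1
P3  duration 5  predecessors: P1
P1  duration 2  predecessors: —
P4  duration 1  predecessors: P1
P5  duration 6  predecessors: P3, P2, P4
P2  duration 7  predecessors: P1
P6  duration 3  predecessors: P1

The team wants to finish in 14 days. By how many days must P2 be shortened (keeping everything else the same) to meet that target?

Current finish: 15 days; target: 14.
P2 is on every critical path, so each day cut from P2 cuts the finish by one (this holds down to a finish of 13).
Need 15 − 14 = 1 day off P2 → P2 becomes 6 days, finish becomes 14.

1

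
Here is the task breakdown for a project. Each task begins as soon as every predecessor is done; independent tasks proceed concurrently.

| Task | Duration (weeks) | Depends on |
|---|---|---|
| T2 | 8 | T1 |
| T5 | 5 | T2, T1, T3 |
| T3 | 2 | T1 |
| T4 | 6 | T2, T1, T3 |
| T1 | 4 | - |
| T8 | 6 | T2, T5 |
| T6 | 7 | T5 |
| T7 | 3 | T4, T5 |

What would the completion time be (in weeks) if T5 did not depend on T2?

21

With the dependency in place, T1→T2→T5→T6 = 4+8+5+7 = 24 sets the finish at 24 weeks.
Without T2→T5, T5's earliest start moves from 12 to 6.
New critical path: T1→T2→T4→T7 = 4+8+6+3 = 21 ⇒ 21 weeks.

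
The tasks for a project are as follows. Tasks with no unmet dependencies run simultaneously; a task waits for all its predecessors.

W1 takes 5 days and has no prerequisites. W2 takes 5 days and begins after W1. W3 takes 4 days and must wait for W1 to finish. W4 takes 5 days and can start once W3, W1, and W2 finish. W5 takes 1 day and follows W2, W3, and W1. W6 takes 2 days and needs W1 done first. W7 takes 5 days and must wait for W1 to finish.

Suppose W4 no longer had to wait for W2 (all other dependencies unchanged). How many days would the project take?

14

With the dependency in place, W1→W2→W4 = 5+5+5 = 15 sets the finish at 15 days.
Without W2→W4, W4's earliest start moves from 10 to 9.
The longest chain is now W1→W3→W4 = 5+4+5 = 14, so the project takes 14 days.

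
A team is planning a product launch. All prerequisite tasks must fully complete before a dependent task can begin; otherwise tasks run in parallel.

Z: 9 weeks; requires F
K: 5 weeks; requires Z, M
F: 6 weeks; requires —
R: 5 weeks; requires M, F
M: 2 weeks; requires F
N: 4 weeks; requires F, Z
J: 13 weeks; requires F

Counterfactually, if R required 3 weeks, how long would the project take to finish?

Baseline: F→Z→K = 6+9+5 = 20 → 20 weeks.
The longest path through R is only 13 weeks, so R has float 7.
That remains the longest chain; total 20 weeks.

20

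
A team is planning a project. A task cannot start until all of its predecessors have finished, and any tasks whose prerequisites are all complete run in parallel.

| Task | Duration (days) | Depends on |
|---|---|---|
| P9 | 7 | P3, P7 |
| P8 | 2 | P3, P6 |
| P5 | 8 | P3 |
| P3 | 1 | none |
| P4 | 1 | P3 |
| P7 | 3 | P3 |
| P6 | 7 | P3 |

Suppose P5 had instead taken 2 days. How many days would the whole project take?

As given, the longest chain is P3→P7→P9 = 1+3+7 = 11, so the finish is 11 days.
P5 is off the critical path — its longest chain is 9 days, giving 2 of slack.
No other chain overtakes it, so the finish is 11 days.

11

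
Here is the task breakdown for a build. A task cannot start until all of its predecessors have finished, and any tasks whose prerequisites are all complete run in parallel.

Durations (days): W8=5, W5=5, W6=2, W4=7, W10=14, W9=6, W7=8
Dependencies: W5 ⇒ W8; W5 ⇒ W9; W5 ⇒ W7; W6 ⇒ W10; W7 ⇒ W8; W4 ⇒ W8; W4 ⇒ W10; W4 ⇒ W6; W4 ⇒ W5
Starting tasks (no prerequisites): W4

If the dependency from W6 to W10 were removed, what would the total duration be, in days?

25

Before: longest chain W4→W5→W7→W8 = 7+5+8+5 = 25, finish 25.
Without W6→W10, W10's earliest start moves from 9 to 7.
The longest chain is now W4→W5→W7→W8 = 7+5+8+5 = 25, so the plan takes 25 days.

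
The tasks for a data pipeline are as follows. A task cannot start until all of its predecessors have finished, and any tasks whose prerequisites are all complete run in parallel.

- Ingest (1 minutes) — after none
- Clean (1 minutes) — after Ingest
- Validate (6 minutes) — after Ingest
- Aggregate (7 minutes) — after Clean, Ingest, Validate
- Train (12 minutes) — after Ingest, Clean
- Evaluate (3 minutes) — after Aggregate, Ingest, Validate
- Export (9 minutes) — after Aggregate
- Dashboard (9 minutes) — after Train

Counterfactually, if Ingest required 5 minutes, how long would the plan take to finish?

27

Critical path before the change: Ingest→Clean→Train→Dashboard = 1+1+12+9 = 23 giving 23 minutes.
Ingest lies on that path, so at 5 minutes the path becomes 27 minutes.
That remains the longest chain; total 27 minutes.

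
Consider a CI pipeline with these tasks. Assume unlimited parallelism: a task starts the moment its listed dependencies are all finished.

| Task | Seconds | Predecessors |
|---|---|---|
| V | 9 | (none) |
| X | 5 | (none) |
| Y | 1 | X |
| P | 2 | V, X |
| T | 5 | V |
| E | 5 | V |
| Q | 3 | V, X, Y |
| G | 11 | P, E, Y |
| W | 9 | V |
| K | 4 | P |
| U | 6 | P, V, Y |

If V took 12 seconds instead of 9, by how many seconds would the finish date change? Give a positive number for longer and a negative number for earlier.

3

Actual critical path: V→E→G = 9+5+11 = 25 ⇒ 25 seconds.
V lies on that path, so at 12 seconds the path becomes 28 seconds.
That remains the longest chain; total 28 seconds.
Change in finish: 28 − 25 = +3 seconds.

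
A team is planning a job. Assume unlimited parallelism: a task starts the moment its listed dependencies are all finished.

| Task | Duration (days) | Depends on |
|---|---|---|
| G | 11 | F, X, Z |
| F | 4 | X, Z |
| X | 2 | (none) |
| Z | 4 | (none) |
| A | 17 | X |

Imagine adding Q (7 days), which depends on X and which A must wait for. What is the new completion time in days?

Originally the job takes 19 days.
With Q inserted, A now waits for max(X, Q).
New critical path: X→Q→A = 2+7+17 = 26 ⇒ 26 days.

26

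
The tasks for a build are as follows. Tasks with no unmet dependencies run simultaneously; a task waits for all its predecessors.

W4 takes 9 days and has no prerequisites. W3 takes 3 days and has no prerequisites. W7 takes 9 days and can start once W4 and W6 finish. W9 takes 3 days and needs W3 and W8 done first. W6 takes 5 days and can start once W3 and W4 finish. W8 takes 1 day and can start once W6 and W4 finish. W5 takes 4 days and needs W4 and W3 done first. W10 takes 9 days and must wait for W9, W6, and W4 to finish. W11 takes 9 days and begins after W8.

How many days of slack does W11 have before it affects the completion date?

Critical path: W4→W6→W8→W9→W10 = 9+5+1+3+9 = 27, so the finish is 27 days.
The longest chain containing W11 totals 24 days.
Slack of W11 = 18 − 15 = 3 days.

3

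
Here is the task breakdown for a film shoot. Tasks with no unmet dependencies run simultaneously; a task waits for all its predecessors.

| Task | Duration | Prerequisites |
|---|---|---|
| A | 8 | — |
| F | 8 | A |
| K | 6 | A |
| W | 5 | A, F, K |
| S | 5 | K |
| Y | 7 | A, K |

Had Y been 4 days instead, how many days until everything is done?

As given, the longest chain is A→K→Y = 8+6+7 = 21, so the finish is 21 days.
Y lies on that path, so at 4 days the path becomes 18 days.
Now A→F→W = 8+8+5 = 21 is longest, so the finish becomes 21 days.

21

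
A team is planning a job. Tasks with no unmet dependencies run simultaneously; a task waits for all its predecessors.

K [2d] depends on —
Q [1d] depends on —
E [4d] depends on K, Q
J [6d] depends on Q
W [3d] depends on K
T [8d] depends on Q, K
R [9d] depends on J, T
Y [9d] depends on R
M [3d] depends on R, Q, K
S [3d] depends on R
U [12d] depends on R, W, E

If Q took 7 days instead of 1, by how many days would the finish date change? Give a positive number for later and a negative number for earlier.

5

Baseline: K→T→R→U = 2+8+9+12 = 31 → 31 days.
Q is off the critical path — its longest chain is 30 days, giving 1 of slack.
New critical path: Q→T→R→U = 7+8+9+12 = 36 ⇒ 36 days.
Change in finish: 36 − 31 = +5 days.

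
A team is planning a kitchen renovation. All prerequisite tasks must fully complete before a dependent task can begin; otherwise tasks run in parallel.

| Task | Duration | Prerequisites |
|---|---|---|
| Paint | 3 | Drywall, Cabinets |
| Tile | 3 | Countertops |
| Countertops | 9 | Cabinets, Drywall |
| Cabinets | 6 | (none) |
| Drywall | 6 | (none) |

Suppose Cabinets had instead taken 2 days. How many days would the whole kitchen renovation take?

18

As given, the longest chain is Cabinets→Countertops→Tile = 6+9+3 = 18, so the finish is 18 days.
Cabinets lies on that path, so at 2 days the path becomes 14 days.
New critical path: Drywall→Countertops→Tile = 6+9+3 = 18 ⇒ 18 days.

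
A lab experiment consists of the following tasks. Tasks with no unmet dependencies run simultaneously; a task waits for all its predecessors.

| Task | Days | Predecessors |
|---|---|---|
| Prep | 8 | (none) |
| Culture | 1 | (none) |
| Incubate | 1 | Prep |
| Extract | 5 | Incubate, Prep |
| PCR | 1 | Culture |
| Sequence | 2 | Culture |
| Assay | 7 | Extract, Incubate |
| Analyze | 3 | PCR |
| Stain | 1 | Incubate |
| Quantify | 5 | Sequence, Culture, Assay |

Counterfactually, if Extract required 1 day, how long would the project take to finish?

22

The binding path is Prep→Incubate→Extract→Assay→Quantify = 8+1+5+7+5 = 26; finish at 26 days.
Extract lies on that path, so at 1 day the path becomes 22 days.
The critical path is still Prep→Incubate→Extract→Assay→Quantify; finish is now 22 days.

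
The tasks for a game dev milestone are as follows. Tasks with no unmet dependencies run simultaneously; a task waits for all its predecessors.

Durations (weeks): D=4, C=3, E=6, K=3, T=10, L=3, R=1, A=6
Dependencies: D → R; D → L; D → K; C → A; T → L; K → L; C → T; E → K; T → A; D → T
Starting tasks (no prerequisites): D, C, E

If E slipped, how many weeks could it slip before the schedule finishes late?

Critical path: D→T→A = 4+10+6 = 20, so the finish is 20 weeks.
The longest chain containing E totals 12 weeks.
Slack of E = 8 − 0 = 8 weeks.

8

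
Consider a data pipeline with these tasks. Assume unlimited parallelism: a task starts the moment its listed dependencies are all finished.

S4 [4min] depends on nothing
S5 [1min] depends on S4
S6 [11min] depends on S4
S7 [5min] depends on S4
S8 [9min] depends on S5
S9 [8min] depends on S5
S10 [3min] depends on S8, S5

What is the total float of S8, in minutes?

S4→S5→S8→S10 = 4+1+9+3 = 17 sets the makespan at 17 minutes.
S8 finishes as early as 14 and must finish by 14.
Float = 17 − 17 = 0.

0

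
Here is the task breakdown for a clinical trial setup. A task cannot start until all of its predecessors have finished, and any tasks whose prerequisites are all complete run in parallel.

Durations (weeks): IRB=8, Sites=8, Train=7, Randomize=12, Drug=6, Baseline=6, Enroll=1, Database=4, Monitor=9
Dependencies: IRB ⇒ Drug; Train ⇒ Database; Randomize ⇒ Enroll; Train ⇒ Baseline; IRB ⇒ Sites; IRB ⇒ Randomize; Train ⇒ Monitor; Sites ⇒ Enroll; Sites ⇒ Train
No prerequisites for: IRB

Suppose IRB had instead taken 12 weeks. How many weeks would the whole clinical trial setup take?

36

As given, the longest chain is IRB→Sites→Train→Monitor = 8+8+7+9 = 32, so the finish is 32 weeks.
IRB lies on that path, so at 12 weeks the path becomes 36 weeks.
The critical path is still IRB→Sites→Train→Monitor; finish is now 36 weeks.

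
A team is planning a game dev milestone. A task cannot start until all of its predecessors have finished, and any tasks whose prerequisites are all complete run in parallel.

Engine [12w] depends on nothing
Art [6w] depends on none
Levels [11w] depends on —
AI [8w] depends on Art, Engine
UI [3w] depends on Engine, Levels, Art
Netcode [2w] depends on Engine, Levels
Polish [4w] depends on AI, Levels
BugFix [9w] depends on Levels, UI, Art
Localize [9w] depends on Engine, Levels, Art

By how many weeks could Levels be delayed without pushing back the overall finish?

Engine→AI→Polish = 12+8+4 = 24 sets the makespan at 24 weeks.
Levels finishes as early as 11 and must finish by 12.
So Levels can slip 12 − 11 = 1 week.

1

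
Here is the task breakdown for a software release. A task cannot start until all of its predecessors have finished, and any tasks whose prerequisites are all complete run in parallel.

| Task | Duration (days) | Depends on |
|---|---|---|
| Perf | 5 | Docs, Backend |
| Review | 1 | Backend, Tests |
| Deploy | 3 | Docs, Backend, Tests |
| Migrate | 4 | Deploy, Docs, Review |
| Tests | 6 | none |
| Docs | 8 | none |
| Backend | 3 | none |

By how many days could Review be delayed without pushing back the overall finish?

4

Docs→Deploy→Migrate = 8+3+4 = 15 sets the makespan at 15 days.
Longest path through Review: 11 days (earliest finish 7, latest finish 11).
Float = 15 − 11 = 4.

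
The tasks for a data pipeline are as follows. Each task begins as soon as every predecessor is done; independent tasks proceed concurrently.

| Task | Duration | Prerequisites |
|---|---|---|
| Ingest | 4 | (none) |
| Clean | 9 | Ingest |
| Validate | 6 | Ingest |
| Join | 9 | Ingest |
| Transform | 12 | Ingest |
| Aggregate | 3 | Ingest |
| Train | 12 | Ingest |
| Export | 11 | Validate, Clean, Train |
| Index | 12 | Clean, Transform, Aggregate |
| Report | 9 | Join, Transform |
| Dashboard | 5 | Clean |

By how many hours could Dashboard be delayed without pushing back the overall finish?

Critical path: Ingest→Transform→Index = 4+12+12 = 28, so the finish is 28 hours.
Dashboard finishes as early as 18 and must finish by 28.
Slack of Dashboard = 23 − 13 = 10 hours.

10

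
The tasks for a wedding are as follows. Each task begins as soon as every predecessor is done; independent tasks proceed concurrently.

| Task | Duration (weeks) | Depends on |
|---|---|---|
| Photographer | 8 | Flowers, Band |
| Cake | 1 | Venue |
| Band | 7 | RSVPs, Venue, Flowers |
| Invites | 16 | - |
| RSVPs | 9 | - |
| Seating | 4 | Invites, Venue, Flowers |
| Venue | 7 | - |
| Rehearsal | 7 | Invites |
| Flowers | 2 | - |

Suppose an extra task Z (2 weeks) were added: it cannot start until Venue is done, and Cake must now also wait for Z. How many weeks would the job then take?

Originally the job takes 24 weeks.
With Z inserted, Cake now waits for max(Venue, Z).
New critical path: RSVPs→Band→Photographer = 9+7+8 = 24 ⇒ 24 weeks.

24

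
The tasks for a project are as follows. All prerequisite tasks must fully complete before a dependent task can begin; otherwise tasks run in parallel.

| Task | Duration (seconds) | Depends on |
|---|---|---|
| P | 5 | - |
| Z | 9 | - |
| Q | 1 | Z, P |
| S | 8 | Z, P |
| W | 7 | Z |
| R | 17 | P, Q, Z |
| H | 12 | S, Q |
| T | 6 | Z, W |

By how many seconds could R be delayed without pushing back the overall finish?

2

Z→S→H = 9+8+12 = 29 sets the makespan at 29 seconds.
The longest chain containing R totals 27 seconds.
So R can slip 29 − 27 = 2 seconds.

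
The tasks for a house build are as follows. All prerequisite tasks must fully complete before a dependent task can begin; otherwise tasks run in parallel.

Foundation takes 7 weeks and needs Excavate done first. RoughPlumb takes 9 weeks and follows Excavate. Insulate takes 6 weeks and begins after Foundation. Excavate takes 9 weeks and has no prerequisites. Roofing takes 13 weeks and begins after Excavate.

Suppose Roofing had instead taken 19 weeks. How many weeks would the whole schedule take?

28

The binding path is Excavate→Roofing = 9+13 = 22; finish at 22 weeks.
Roofing lies on that path, so at 19 weeks the path becomes 28 weeks.
No other chain overtakes it, so the finish is 28 weeks.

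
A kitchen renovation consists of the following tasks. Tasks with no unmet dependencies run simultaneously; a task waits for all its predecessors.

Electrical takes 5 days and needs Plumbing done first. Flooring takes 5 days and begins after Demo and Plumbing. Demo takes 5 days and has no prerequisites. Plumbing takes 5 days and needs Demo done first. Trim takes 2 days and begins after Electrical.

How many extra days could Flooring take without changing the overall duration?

Demo→Plumbing→Electrical→Trim = 5+5+5+2 = 17 sets the makespan at 17 days.
The longest chain containing Flooring totals 15 days.
Slack of Flooring = 12 − 10 = 2 days.

2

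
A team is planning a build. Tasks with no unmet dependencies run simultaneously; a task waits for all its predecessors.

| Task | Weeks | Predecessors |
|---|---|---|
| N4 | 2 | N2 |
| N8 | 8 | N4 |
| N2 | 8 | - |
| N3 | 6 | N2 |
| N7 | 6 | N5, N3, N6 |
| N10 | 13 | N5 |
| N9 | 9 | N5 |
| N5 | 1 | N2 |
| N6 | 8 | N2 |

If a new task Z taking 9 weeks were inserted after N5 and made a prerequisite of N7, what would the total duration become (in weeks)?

24

Originally the plan takes 22 weeks.
With Z inserted, N7 now waits for max(N5, N3, N6, Z).
New critical path: N2→N5→Z→N7 = 8+1+9+6 = 24 ⇒ 24 weeks.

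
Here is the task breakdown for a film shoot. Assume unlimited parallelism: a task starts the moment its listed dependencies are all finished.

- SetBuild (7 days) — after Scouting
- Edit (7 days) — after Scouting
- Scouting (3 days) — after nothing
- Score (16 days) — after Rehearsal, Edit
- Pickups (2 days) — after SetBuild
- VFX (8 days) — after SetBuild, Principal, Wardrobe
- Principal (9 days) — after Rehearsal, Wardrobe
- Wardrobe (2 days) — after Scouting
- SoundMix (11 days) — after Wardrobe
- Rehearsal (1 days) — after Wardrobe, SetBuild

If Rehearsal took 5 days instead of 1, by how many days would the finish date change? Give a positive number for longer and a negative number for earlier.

Actual critical path: Scouting→SetBuild→Rehearsal→Principal→VFX = 3+7+1+9+8 = 28 ⇒ 28 days.
Since Rehearsal is critical, the +4 change carries straight to that chain (now 32 days).
The critical path is still Scouting→SetBuild→Rehearsal→Principal→VFX; finish is now 32 days.
Change in finish: 32 − 28 = +4 days.

4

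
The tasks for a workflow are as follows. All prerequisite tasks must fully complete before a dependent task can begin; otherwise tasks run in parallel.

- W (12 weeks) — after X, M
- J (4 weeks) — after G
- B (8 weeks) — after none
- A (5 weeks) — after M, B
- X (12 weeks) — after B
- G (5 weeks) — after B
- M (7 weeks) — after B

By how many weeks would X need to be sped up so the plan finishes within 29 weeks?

3

Current finish: 32 weeks; target: 29.
X is on every critical path, so each week cut from X cuts the finish by one (this holds down to a finish of 27).
Need 32 − 29 = 3 weeks off X → X becomes 9 weeks, finish becomes 29.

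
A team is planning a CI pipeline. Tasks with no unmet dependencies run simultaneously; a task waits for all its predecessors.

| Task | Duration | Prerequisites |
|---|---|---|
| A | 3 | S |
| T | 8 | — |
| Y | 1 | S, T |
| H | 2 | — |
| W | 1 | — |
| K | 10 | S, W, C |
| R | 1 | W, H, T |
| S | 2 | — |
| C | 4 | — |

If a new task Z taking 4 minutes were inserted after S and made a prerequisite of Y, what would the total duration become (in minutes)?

Originally the project takes 14 minutes.
With Z inserted, Y now waits for max(S, T, Z).
New critical path: C→K = 4+10 = 14 ⇒ 14 minutes.

14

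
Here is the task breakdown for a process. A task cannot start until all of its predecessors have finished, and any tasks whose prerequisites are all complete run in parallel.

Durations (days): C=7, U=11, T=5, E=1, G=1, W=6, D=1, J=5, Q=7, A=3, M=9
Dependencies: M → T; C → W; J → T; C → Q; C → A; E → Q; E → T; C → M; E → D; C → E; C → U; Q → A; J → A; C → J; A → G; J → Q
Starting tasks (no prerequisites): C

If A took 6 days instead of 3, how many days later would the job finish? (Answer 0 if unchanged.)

Actual critical path: C→J→Q→A→G = 7+5+7+3+1 = 23 ⇒ 23 days.
Since A is critical, the +3 change carries straight to that chain (now 26 days).
That remains the longest chain; total 26 days.
Change in finish: 26 − 23 = +3 days.

3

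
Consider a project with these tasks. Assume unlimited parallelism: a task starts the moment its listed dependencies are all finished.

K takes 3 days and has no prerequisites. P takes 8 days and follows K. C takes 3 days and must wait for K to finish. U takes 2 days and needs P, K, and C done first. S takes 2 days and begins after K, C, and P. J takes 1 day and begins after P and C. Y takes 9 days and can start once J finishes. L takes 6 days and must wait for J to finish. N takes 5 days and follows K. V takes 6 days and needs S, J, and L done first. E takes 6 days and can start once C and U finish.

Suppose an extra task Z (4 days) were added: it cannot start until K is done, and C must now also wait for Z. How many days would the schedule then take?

Originally the schedule takes 24 days.
With Z inserted, C now waits for max(K, Z).
New critical path: K→P→J→L→V = 3+8+1+6+6 = 24 ⇒ 24 days.

24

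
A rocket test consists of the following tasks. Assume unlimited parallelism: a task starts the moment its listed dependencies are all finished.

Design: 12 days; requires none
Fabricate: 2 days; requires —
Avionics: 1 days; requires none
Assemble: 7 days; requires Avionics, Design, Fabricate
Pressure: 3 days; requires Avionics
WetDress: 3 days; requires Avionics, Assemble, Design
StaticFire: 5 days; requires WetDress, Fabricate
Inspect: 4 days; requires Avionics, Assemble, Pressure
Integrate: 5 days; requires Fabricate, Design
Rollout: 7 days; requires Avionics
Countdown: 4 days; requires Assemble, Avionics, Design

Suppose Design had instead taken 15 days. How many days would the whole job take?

30

Baseline: Design→Assemble→WetDress→StaticFire = 12+7+3+5 = 27 → 27 days.
Design is on the critical path; changing it to 15 makes that path 30 days.
No other chain overtakes it, so the finish is 30 days.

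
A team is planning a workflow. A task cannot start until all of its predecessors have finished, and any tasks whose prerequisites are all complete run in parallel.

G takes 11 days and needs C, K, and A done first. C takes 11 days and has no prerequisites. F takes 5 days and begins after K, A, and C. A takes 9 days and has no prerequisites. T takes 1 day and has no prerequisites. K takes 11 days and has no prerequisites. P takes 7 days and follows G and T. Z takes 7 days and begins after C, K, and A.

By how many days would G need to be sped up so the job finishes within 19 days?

10

Current finish: 29 days; target: 19.
G is on every critical path, so each day cut from G cuts the finish by one (this holds down to a finish of 19).
Need 29 − 19 = 10 days off G → G becomes 1 day, finish becomes 19.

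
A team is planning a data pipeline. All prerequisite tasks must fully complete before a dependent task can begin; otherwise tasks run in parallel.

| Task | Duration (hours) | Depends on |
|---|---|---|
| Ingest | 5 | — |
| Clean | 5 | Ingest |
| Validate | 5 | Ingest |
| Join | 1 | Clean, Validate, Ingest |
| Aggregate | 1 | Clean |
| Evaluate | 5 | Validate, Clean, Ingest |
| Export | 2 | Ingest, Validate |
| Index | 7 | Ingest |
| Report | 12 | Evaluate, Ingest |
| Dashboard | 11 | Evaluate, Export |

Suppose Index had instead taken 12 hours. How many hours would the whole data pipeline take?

27

Baseline: Ingest→Clean→Evaluate→Report = 5+5+5+12 = 27 → 27 hours.
Index has 15 hours of float (longest path through it is 12).
That remains the longest chain; total 27 hours.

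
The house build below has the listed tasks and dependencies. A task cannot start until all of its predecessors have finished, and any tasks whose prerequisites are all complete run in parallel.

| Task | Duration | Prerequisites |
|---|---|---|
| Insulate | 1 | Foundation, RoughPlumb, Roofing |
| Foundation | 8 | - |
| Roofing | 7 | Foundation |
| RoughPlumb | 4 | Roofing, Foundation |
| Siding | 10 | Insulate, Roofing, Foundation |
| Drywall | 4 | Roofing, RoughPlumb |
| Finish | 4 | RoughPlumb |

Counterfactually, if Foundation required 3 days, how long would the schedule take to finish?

Critical path before the change: Foundation→Roofing→RoughPlumb→Insulate→Siding = 8+7+4+1+10 = 30 giving 30 days.
Since Foundation is critical, the -5 change carries straight to that chain (now 25 days).
That remains the longest chain; total 25 days.

25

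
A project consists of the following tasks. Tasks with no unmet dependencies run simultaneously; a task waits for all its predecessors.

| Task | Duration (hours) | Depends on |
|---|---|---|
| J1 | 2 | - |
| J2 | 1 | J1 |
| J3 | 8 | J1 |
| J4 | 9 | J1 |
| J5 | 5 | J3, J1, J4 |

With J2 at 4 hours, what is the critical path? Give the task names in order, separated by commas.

J1, J4, J5

Actual critical path: J1→J4→J5 = 2+9+5 = 16 ⇒ 16 hours.
The longest path through J2 is only 3 hours, so J2 has float 13.
No other chain overtakes it, so the finish is 16 hours.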